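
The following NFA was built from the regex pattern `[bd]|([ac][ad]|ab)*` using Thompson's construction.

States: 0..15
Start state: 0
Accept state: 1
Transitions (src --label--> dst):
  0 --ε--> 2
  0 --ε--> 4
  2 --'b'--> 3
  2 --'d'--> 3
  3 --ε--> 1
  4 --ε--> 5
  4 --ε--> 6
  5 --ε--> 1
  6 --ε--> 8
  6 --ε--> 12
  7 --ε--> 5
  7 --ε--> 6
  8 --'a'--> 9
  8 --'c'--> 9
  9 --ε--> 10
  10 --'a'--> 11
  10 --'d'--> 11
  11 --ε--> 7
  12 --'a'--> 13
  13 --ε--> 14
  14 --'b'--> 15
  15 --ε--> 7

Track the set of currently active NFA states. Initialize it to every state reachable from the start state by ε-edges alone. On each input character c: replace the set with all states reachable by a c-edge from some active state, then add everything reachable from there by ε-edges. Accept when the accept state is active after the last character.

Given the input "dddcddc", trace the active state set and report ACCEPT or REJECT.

Answer: REJECT

Steps:
S₀ = ε-closure({0}) = {0,1,2,4,5,6,8,12}
'd' @ 1: {1,3}  [accepting]
'd' @ 2: {}  — no active states
rest 'dcddc' ignored (set empty)
end set {} — state 1 not in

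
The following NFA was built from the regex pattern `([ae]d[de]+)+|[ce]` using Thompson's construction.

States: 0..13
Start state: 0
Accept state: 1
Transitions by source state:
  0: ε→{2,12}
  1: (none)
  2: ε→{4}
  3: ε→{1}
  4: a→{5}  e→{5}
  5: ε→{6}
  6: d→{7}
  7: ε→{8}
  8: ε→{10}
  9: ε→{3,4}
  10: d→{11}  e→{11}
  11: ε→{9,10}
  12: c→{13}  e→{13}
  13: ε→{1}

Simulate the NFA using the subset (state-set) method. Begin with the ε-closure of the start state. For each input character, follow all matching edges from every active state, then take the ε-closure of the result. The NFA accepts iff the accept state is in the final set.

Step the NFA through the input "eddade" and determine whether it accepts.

Answer: ACCEPT

Steps:
start: ε-closure({0}) = {0,2,4,12}
'e' @ 1: {1,5,6,13}  [accepting]
'd' @ 2: {7,8,10}
'd' @ 3: {1,3,4,9,10,11}  [accepting]
'a' @ 4: {5,6}
'd' @ 5: {7,8,10}
'e' @ 6: {1,3,4,9,10,11}  [accepting]
end set {1,3,4,9,10,11} — state 1 in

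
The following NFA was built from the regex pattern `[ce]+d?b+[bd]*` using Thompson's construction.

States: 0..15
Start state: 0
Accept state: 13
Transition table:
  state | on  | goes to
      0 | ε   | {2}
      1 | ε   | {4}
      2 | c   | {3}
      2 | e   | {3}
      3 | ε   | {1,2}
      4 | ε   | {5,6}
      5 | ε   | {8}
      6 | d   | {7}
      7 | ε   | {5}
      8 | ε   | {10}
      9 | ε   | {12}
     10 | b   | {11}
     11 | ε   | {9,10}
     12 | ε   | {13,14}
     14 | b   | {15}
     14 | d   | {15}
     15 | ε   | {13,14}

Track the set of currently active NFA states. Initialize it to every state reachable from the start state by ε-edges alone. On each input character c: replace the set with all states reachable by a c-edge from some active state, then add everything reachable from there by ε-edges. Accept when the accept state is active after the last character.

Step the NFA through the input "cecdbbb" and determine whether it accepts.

Answer: ACCEPT

Steps:
initial (ε-close {0}): {0,2}
'c' @ 1: {1,2,3,4,5,6,8,10}
'e' @ 2: {1,2,3,4,5,6,8,10}
'c' @ 3: {1,2,3,4,5,6,8,10}
'd' @ 4: {5,7,8,10}
'b' @ 5: {9,10,11,12,13,14}  ✓accept
'b' @ 6: {9,10,11,12,13,14,15}  ✓accept
'b' @ 7: {9,10,11,12,13,14,15}  ✓accept
after full input: {9,10,11,12,13,14,15}  (accept=13 in)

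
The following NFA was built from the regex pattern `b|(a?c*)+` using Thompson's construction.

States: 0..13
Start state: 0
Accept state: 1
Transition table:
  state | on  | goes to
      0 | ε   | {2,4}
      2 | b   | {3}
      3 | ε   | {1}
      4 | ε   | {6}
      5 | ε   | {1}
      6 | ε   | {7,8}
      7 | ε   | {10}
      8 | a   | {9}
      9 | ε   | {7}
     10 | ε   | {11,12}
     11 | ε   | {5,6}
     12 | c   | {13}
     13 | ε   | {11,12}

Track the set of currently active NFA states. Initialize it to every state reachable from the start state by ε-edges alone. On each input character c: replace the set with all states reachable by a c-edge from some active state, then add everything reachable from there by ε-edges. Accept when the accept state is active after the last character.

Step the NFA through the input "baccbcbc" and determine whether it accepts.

initial (ε-close {0}): {0,1,2,4,5,6,7,8,10,11,12}
'b' @ 1: {1,3}  (accept∈set)
'a' @ 2: {}  — no active states
rest 'ccbcbc' ignored (set empty)
end set {} — state 1 not in

Answer: REJECT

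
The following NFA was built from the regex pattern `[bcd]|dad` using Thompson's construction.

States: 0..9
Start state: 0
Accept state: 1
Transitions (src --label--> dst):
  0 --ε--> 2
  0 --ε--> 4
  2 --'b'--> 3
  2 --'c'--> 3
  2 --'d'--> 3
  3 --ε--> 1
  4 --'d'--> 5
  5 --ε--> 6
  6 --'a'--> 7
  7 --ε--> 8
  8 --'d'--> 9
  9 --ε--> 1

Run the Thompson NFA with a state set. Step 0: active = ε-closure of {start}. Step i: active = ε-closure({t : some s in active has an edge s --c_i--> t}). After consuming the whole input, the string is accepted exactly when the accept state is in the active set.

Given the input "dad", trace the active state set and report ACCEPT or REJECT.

initial (ε-close {0}): {0,2,4}
'd' @ 1: {1,3,5,6}  [accepting]
'a' @ 2: {7,8}
'd' @ 3: {1,9}  [accepting]
after full input: {1,9}  (accept=1 in)

Answer: ACCEPT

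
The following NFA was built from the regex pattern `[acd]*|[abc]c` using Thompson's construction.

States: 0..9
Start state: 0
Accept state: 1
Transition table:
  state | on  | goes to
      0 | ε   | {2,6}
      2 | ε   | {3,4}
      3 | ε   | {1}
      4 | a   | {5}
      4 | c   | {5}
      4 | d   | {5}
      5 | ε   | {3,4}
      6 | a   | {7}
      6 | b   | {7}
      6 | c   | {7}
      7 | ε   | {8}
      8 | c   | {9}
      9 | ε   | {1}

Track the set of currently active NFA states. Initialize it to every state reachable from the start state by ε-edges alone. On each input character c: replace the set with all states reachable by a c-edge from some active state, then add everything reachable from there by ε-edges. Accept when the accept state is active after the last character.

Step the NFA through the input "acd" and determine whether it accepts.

start: ε-closure({0}) = {0,1,2,3,4,6}
'a' @ 1: {1,3,4,5,7,8}  [accepting]
'c' @ 2: {1,3,4,5,9}  [accepting]
'd' @ 3: {1,3,4,5}  [accepting]
after full input: {1,3,4,5}  (accept=1 in)

Answer: ACCEPT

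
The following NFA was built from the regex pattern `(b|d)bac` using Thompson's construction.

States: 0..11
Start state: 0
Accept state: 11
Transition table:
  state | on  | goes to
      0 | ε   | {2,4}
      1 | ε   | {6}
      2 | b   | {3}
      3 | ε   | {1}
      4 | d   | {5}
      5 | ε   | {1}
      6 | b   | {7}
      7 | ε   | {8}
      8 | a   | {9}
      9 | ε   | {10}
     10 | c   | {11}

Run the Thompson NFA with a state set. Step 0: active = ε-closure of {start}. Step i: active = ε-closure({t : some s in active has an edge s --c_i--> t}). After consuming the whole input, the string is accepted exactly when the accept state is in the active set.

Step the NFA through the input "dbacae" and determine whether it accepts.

Answer: REJECT

Derivation:
S₀ = ε-closure({0}) = {0,2,4}
'd' @ 1: {1,5,6}
'b' @ 2: {7,8}
'a' @ 3: {9,10}
'c' @ 4: {11}  [accepting]
'a' @ 5: {}  — dead — no transitions
rest 'e' ignored (set empty)
end set {} — state 11 not in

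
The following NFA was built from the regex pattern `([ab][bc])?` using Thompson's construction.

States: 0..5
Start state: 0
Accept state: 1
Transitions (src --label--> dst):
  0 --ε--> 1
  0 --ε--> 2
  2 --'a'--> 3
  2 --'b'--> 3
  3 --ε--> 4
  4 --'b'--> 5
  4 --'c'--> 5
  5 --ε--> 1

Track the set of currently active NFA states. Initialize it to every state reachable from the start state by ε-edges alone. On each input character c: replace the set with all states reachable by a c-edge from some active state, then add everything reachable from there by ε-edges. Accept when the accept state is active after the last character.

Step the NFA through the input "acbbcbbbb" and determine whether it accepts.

initial (ε-close {0}): {0,1,2}
'a' @ 1: {3,4}
'c' @ 2: {1,5}  [accepting]
'b' @ 3: {}  — no active states
rest 'bcbbbb' ignored (set empty)
after full input: {}  (accept=1 not in)

Answer: REJECT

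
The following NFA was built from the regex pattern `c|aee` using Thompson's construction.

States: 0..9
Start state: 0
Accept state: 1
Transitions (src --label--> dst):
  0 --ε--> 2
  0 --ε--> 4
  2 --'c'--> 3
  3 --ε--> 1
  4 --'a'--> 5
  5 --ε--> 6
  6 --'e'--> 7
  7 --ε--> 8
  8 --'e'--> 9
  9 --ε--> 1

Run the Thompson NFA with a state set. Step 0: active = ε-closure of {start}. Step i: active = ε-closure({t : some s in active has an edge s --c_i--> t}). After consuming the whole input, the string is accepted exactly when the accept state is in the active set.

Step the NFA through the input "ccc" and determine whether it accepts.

initial (ε-close {0}): {0,2,4}
'c' @ 1: {1,3}  [accepting]
'c' @ 2: {}  — state set empty
rest 'c' ignored (set empty)
final: {}; accept 1 not in set

Answer: REJECT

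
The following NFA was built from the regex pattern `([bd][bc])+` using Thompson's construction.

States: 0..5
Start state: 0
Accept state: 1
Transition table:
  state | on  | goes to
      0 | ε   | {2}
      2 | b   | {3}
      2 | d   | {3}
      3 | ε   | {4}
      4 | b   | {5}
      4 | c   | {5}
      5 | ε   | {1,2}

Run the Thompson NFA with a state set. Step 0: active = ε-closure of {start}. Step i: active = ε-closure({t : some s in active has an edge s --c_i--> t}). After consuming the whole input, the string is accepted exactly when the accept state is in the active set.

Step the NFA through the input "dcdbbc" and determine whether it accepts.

initial (ε-close {0}): {0,2}
'd' @ 1: {3,4}
'c' @ 2: {1,2,5}  (accept∈set)
'd' @ 3: {3,4}
'b' @ 4: {1,2,5}  (accept∈set)
'b' @ 5: {3,4}
'c' @ 6: {1,2,5}  (accept∈set)
final: {1,2,5}; accept 1 in set

Answer: ACCEPT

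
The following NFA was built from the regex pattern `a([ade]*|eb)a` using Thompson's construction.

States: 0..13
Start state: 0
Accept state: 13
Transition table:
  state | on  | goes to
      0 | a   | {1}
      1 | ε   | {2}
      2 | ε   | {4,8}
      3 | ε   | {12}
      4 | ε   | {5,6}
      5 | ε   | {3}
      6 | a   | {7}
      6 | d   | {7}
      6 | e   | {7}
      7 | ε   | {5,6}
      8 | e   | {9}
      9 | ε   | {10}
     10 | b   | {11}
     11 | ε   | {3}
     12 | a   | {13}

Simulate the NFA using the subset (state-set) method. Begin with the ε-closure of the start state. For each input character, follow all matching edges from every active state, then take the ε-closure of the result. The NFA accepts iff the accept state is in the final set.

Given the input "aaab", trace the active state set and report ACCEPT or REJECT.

Answer: REJECT

Derivation:
initial (ε-close {0}): {0}
'a' @ 1: {1,2,3,4,5,6,8,12}
'a' @ 2: {3,5,6,7,12,13}  [accepting]
'a' @ 3: {3,5,6,7,12,13}  [accepting]
'b' @ 4: {}  — state set empty
end set {} — state 13 not in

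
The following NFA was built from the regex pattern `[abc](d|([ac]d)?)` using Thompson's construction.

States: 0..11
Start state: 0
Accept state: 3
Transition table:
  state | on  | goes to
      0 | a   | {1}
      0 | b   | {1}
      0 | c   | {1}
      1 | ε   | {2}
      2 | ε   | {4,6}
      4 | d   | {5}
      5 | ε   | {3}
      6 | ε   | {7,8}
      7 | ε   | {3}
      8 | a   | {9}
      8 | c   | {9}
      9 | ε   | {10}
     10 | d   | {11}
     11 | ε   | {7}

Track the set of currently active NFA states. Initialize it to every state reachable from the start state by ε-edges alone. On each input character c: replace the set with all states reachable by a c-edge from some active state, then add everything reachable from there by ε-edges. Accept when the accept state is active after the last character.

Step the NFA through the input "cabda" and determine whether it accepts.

Answer: REJECT

Derivation:
initial (ε-close {0}): {0}
'c' @ 1: {1,2,3,4,6,7,8}  [accepting]
'a' @ 2: {9,10}
'b' @ 3: {}  — no active states
rest 'da' ignored (set empty)
final: {}; accept 3 not in set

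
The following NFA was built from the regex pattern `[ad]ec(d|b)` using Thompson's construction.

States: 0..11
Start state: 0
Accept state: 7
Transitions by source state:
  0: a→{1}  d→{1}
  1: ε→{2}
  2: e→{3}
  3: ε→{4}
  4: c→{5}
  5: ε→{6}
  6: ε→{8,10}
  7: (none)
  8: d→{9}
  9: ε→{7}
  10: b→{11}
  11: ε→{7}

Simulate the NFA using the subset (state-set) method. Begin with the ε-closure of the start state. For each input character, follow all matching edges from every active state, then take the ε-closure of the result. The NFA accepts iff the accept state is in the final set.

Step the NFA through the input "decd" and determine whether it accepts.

initial (ε-close {0}): {0}
'd' @ 1: {1,2}
'e' @ 2: {3,4}
'c' @ 3: {5,6,8,10}
'd' @ 4: {7,9}  (accept∈set)
after full input: {7,9}  (accept=7 in)

Answer: ACCEPT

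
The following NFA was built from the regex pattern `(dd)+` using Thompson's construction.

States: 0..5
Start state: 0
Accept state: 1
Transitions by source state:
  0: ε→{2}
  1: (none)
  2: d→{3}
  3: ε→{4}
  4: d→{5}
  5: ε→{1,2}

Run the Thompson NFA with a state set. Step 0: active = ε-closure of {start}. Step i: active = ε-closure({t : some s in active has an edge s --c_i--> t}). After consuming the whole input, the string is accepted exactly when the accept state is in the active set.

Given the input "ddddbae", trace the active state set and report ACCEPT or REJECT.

Answer: REJECT

Derivation:
S₀ = ε-closure({0}) = {0,2}
'd' @ 1: {3,4}
'd' @ 2: {1,2,5}  (accept∈set)
'd' @ 3: {3,4}
'd' @ 4: {1,2,5}  (accept∈set)
'b' @ 5: {}  — dead — no transitions
rest 'ae' ignored (set empty)
final: {}; accept 1 not in set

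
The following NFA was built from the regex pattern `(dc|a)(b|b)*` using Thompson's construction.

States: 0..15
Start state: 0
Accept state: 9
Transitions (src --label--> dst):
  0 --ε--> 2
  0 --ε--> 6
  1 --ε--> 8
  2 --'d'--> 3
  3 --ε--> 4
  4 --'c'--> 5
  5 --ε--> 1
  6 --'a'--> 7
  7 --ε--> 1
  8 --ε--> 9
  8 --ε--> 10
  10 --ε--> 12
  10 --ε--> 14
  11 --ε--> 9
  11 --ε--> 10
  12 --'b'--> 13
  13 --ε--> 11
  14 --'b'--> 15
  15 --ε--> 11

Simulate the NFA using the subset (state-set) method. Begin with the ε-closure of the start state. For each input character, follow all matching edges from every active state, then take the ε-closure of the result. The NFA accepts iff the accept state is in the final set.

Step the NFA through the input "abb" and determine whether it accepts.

Answer: ACCEPT

Trace:
initial (ε-close {0}): {0,2,6}
'a' @ 1: {1,7,8,9,10,12,14}  (accept∈set)
'b' @ 2: {9,10,11,12,13,14,15}  (accept∈set)
'b' @ 3: {9,10,11,12,13,14,15}  (accept∈set)
end set {9,10,11,12,13,14,15} — state 9 in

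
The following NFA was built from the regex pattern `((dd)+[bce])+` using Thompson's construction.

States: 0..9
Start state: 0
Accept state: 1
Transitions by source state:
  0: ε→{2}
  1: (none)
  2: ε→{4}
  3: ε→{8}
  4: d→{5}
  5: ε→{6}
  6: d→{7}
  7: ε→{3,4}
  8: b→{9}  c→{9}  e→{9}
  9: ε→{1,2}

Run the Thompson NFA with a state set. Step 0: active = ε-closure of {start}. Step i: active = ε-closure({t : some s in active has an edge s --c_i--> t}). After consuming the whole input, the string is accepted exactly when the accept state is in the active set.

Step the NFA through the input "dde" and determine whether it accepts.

Answer: ACCEPT

Steps:
start: ε-closure({0}) = {0,2,4}
'd' @ 1: {5,6}
'd' @ 2: {3,4,7,8}
'e' @ 3: {1,2,4,9}  ✓accept
final: {1,2,4,9}; accept 1 in set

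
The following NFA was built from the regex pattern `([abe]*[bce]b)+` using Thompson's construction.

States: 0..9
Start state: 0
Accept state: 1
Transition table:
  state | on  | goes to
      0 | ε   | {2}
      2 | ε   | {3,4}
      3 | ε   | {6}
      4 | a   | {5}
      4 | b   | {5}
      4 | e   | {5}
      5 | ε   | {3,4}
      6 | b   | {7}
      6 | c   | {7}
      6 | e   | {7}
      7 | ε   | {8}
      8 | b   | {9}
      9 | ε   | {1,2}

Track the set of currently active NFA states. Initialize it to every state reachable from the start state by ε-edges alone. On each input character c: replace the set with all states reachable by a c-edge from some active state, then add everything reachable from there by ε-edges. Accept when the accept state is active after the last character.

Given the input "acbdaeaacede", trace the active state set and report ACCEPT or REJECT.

start: ε-closure({0}) = {0,2,3,4,6}
'a' @ 1: {3,4,5,6}
'c' @ 2: {7,8}
'b' @ 3: {1,2,3,4,6,9}  [accepting]
'd' @ 4: {}  — no active states
rest 'aeaacede' ignored (set empty)
after full input: {}  (accept=1 not in)

Answer: REJECT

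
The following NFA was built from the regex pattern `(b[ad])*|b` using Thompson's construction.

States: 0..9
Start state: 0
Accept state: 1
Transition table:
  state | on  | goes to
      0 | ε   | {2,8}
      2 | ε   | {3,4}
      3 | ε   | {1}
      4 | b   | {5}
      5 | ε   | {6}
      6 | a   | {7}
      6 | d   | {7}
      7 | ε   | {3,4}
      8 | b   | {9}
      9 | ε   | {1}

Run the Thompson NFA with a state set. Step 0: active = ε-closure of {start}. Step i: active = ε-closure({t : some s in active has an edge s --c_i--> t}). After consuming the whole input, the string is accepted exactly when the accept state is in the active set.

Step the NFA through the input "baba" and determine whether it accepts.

S₀ = ε-closure({0}) = {0,1,2,3,4,8}
'b' @ 1: {1,5,6,9}  (accept∈set)
'a' @ 2: {1,3,4,7}  (accept∈set)
'b' @ 3: {5,6}
'a' @ 4: {1,3,4,7}  (accept∈set)
final: {1,3,4,7}; accept 1 in set

Answer: ACCEPT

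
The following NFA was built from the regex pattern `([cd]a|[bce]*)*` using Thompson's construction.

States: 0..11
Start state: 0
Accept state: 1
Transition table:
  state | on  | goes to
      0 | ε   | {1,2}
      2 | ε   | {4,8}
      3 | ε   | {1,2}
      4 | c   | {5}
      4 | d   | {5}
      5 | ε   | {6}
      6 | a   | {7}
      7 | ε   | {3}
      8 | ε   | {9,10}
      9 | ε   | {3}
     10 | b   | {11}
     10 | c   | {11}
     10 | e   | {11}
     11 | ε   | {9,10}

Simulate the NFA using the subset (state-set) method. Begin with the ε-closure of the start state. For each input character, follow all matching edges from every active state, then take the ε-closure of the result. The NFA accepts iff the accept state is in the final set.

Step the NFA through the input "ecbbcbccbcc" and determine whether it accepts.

Answer: ACCEPT

Steps:
S₀ = ε-closure({0}) = {0,1,2,3,4,8,9,10}
'e' @ 1: {1,2,3,4,8,9,10,11}  (accept∈set)
'c' @ 2: {1,2,3,4,5,6,8,9,10,11}  (accept∈set)
'b' @ 3: {1,2,3,4,8,9,10,11}  (accept∈set)
'b' @ 4: {1,2,3,4,8,9,10,11}  (accept∈set)
'c' @ 5: {1,2,3,4,5,6,8,9,10,11}  (accept∈set)
'b' @ 6: {1,2,3,4,8,9,10,11}  (accept∈set)
'c' @ 7: {1,2,3,4,5,6,8,9,10,11}  (accept∈set)
'c' @ 8: {1,2,3,4,5,6,8,9,10,11}  (accept∈set)
'b' @ 9: {1,2,3,4,8,9,10,11}  (accept∈set)
'c' @ 10: {1,2,3,4,5,6,8,9,10,11}  (accept∈set)
'c' @ 11: {1,2,3,4,5,6,8,9,10,11}  (accept∈set)
after full input: {1,2,3,4,5,6,8,9,10,11}  (accept=1 in)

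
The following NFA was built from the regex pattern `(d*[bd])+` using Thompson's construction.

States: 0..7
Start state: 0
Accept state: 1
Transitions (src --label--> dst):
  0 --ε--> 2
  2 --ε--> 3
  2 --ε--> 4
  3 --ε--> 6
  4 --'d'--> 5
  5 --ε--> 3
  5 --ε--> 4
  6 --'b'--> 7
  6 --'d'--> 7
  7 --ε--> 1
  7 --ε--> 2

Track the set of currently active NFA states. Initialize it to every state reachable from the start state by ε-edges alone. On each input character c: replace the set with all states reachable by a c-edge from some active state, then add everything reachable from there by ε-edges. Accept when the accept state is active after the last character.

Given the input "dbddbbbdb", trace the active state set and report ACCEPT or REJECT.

Answer: ACCEPT

Derivation:
start: ε-closure({0}) = {0,2,3,4,6}
'd' @ 1: {1,2,3,4,5,6,7}  ✓accept
'b' @ 2: {1,2,3,4,6,7}  ✓accept
'd' @ 3: {1,2,3,4,5,6,7}  ✓accept
'd' @ 4: {1,2,3,4,5,6,7}  ✓accept
'b' @ 5: {1,2,3,4,6,7}  ✓accept
'b' @ 6: {1,2,3,4,6,7}  ✓accept
'b' @ 7: {1,2,3,4,6,7}  ✓accept
'd' @ 8: {1,2,3,4,5,6,7}  ✓accept
'b' @ 9: {1,2,3,4,6,7}  ✓accept
end set {1,2,3,4,6,7} — state 1 in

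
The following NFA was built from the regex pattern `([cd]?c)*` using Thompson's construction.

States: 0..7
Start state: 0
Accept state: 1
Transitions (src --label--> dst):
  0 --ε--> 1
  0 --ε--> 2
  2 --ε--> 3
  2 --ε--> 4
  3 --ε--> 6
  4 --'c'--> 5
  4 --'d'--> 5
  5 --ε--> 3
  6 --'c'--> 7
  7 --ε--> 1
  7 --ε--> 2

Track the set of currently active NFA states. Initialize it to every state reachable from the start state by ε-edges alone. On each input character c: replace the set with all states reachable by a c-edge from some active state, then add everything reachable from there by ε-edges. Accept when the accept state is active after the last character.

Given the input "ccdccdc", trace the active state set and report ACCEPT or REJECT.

Answer: ACCEPT

Trace:
S₀ = ε-closure({0}) = {0,1,2,3,4,6}
'c' @ 1: {1,2,3,4,5,6,7}  ✓accept
'c' @ 2: {1,2,3,4,5,6,7}  ✓accept
'd' @ 3: {3,5,6}
'c' @ 4: {1,2,3,4,6,7}  ✓accept
'c' @ 5: {1,2,3,4,5,6,7}  ✓accept
'd' @ 6: {3,5,6}
'c' @ 7: {1,2,3,4,6,7}  ✓accept
end set {1,2,3,4,6,7} — state 1 in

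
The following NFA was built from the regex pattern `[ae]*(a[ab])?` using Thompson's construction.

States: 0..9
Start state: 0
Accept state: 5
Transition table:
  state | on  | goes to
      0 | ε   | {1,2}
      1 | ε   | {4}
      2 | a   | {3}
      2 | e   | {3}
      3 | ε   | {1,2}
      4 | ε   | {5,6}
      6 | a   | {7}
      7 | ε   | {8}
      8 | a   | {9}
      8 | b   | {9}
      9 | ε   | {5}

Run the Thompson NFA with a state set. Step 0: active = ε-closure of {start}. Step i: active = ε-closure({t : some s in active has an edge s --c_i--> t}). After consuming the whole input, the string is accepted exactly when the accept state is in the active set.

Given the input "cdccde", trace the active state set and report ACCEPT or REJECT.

S₀ = ε-closure({0}) = {0,1,2,4,5,6}
'c' @ 1: {}  — no active states
rest 'dccde' ignored (set empty)
final: {}; accept 5 not in set

Answer: REJECT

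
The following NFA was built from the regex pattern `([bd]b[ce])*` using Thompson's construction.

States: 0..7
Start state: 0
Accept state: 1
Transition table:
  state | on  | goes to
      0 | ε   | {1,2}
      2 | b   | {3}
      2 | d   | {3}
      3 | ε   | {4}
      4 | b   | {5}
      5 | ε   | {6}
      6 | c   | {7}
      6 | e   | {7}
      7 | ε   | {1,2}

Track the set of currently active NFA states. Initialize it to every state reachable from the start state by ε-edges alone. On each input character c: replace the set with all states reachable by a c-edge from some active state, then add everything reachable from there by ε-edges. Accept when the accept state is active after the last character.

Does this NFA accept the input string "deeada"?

initial (ε-close {0}): {0,1,2}
'd' @ 1: {3,4}
'e' @ 2: {}  — state set empty
rest 'eada' ignored (set empty)
final: {}; accept 1 not in set

Answer: REJECT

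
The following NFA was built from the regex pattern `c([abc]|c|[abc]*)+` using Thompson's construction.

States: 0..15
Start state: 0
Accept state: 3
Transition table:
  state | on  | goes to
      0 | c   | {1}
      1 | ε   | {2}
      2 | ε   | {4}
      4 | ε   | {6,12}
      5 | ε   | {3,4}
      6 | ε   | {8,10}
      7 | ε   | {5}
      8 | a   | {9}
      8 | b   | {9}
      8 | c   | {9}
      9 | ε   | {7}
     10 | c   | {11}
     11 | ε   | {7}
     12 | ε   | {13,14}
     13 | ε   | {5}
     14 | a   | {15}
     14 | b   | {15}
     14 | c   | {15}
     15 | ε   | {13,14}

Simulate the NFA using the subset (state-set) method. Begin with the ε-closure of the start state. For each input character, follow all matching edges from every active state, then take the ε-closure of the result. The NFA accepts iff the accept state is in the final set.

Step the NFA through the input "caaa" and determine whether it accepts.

S₀ = ε-closure({0}) = {0}
'c' @ 1: {1,2,3,4,5,6,8,10,12,13,14}  [accepting]
'a' @ 2: {3,4,5,6,7,8,9,10,12,13,14,15}  [accepting]
'a' @ 3: {3,4,5,6,7,8,9,10,12,13,14,15}  [accepting]
'a' @ 4: {3,4,5,6,7,8,9,10,12,13,14,15}  [accepting]
end set {3,4,5,6,7,8,9,10,12,13,14,15} — state 3 in

Answer: ACCEPT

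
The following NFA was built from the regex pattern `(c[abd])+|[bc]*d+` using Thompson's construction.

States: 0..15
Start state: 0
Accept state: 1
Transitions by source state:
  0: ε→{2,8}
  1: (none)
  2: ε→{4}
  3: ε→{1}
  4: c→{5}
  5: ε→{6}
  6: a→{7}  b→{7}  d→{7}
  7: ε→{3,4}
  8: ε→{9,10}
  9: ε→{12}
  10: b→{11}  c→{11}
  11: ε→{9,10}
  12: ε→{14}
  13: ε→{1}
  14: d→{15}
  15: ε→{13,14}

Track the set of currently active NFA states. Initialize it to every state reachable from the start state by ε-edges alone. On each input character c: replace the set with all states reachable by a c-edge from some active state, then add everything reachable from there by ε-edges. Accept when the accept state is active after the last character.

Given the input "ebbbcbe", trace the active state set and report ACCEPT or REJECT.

S₀ = ε-closure({0}) = {0,2,4,8,9,10,12,14}
'e' @ 1: {}  — dead — no transitions
rest 'bbbcbe' ignored (set empty)
final: {}; accept 1 not in set

Answer: REJECT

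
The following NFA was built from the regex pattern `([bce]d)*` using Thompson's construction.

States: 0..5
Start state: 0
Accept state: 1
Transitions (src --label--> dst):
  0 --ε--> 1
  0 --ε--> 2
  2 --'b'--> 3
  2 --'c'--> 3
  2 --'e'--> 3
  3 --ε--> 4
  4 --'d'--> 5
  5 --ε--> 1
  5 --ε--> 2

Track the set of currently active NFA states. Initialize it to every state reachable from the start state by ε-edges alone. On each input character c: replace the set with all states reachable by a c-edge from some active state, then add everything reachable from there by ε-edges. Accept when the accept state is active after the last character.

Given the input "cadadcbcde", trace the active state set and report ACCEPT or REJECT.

initial (ε-close {0}): {0,1,2}
'c' @ 1: {3,4}
'a' @ 2: {}  — no active states
rest 'dadcbcde' ignored (set empty)
after full input: {}  (accept=1 not in)

Answer: REJECT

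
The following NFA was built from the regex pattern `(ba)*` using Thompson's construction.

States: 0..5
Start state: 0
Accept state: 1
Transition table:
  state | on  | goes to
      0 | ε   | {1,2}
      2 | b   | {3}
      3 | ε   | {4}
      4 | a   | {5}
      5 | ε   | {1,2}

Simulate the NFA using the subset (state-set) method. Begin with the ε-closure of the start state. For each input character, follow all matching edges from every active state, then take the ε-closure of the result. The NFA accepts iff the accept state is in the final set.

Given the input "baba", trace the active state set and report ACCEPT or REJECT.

Answer: ACCEPT

Trace:
start: ε-closure({0}) = {0,1,2}
'b' @ 1: {3,4}
'a' @ 2: {1,2,5}  ✓accept
'b' @ 3: {3,4}
'a' @ 4: {1,2,5}  ✓accept
final: {1,2,5}; accept 1 in set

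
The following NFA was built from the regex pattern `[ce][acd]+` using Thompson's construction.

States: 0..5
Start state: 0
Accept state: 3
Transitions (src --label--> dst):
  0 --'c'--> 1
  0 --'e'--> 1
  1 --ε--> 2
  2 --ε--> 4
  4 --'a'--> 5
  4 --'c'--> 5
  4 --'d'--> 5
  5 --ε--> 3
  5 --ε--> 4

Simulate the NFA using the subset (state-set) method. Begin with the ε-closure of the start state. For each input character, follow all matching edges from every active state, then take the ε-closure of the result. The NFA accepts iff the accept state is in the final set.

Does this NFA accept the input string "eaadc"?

start: ε-closure({0}) = {0}
'e' @ 1: {1,2,4}
'a' @ 2: {3,4,5}  (accept∈set)
'a' @ 3: {3,4,5}  (accept∈set)
'd' @ 4: {3,4,5}  (accept∈set)
'c' @ 5: {3,4,5}  (accept∈set)
end set {3,4,5} — state 3 in

Answer: ACCEPT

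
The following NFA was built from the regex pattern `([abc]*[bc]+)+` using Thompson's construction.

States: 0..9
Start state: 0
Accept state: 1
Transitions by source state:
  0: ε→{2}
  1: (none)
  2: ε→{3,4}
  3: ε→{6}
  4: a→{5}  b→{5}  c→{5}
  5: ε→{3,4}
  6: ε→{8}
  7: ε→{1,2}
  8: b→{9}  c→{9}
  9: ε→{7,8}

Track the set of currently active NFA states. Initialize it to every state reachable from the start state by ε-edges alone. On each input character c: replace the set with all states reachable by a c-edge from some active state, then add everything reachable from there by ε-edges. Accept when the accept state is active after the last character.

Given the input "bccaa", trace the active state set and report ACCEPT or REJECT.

Answer: REJECT

Derivation:
start: ε-closure({0}) = {0,2,3,4,6,8}
'b' @ 1: {1,2,3,4,5,6,7,8,9}  ✓accept
'c' @ 2: {1,2,3,4,5,6,7,8,9}  ✓accept
'c' @ 3: {1,2,3,4,5,6,7,8,9}  ✓accept
'a' @ 4: {3,4,5,6,8}
'a' @ 5: {3,4,5,6,8}
after full input: {3,4,5,6,8}  (accept=1 not in)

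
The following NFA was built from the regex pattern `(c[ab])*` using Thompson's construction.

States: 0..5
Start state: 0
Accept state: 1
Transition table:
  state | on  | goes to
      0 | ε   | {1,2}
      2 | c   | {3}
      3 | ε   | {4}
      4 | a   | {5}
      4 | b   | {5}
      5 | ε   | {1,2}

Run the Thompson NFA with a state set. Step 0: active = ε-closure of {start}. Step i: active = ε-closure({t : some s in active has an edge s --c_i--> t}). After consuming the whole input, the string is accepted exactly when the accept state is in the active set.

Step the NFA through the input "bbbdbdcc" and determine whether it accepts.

S₀ = ε-closure({0}) = {0,1,2}
'b' @ 1: {}  — no active states
rest 'bbdbdcc' ignored (set empty)
final: {}; accept 1 not in set

Answer: REJECT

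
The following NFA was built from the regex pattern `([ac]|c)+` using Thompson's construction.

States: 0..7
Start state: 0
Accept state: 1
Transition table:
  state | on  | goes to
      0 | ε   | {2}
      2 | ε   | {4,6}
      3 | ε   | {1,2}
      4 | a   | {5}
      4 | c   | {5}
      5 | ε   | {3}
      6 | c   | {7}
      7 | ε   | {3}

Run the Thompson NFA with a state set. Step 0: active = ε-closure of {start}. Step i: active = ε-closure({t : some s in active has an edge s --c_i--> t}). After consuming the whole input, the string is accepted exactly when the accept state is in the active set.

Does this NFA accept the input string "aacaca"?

Answer: ACCEPT

Steps:
start: ε-closure({0}) = {0,2,4,6}
'a' @ 1: {1,2,3,4,5,6}  [accepting]
'a' @ 2: {1,2,3,4,5,6}  [accepting]
'c' @ 3: {1,2,3,4,5,6,7}  [accepting]
'a' @ 4: {1,2,3,4,5,6}  [accepting]
'c' @ 5: {1,2,3,4,5,6,7}  [accepting]
'a' @ 6: {1,2,3,4,5,6}  [accepting]
end set {1,2,3,4,5,6} — state 1 in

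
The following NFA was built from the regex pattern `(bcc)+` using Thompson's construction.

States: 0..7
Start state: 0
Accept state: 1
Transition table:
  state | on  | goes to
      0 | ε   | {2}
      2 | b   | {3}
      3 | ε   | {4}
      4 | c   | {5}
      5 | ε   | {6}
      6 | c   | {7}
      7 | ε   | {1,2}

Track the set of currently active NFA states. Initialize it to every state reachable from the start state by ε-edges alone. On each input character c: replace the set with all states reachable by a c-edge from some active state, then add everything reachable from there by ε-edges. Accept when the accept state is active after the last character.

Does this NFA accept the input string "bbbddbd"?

initial (ε-close {0}): {0,2}
'b' @ 1: {3,4}
'b' @ 2: {}  — state set empty
rest 'bddbd' ignored (set empty)
after full input: {}  (accept=1 not in)

Answer: REJECT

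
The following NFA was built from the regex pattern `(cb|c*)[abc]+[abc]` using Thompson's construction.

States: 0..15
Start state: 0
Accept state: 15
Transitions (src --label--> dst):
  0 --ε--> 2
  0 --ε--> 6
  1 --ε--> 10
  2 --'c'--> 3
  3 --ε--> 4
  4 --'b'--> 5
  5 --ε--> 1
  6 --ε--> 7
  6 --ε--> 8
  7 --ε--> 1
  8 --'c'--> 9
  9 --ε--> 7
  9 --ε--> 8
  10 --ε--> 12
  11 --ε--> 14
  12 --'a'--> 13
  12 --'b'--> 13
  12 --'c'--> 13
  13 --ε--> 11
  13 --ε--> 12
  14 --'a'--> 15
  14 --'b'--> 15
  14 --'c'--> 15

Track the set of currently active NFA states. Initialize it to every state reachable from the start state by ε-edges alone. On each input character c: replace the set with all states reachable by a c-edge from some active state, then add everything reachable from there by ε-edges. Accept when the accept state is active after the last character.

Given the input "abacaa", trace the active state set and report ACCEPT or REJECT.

Answer: ACCEPT

Derivation:
S₀ = ε-closure({0}) = {0,1,2,6,7,8,10,12}
'a' @ 1: {11,12,13,14}
'b' @ 2: {11,12,13,14,15}  ✓accept
'a' @ 3: {11,12,13,14,15}  ✓accept
'c' @ 4: {11,12,13,14,15}  ✓accept
'a' @ 5: {11,12,13,14,15}  ✓accept
'a' @ 6: {11,12,13,14,15}  ✓accept
after full input: {11,12,13,14,15}  (accept=15 in)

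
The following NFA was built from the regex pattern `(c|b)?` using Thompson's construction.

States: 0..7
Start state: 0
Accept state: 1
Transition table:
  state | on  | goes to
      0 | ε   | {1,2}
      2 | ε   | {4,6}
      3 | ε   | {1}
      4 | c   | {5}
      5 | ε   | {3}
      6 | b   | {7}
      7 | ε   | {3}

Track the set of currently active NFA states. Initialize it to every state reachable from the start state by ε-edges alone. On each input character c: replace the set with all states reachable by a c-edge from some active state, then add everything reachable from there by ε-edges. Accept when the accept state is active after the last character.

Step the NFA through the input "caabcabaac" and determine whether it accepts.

Answer: REJECT

Trace:
S₀ = ε-closure({0}) = {0,1,2,4,6}
'c' @ 1: {1,3,5}  [accepting]
'a' @ 2: {}  — dead — no transitions
rest 'abcabaac' ignored (set empty)
after full input: {}  (accept=1 not in)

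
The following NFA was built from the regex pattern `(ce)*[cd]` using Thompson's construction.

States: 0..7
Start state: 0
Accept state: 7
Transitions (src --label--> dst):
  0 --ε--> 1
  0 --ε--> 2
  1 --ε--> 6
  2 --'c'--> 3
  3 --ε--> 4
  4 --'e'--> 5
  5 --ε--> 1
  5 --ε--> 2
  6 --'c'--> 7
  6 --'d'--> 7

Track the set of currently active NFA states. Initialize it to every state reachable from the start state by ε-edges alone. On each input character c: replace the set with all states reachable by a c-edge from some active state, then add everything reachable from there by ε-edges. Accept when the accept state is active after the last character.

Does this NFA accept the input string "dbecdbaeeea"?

S₀ = ε-closure({0}) = {0,1,2,6}
'd' @ 1: {7}  (accept∈set)
'b' @ 2: {}  — dead — no transitions
rest 'ecdbaeeea' ignored (set empty)
end set {} — state 7 not in

Answer: REJECT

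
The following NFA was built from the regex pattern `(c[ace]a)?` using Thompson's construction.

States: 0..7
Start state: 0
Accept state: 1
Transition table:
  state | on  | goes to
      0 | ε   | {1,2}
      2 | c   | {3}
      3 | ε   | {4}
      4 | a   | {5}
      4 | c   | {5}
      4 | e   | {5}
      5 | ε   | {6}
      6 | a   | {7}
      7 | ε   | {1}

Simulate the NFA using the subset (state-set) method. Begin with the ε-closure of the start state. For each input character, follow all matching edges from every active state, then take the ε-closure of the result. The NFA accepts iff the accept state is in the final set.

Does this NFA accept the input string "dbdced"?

Answer: REJECT

Steps:
start: ε-closure({0}) = {0,1,2}
'd' @ 1: {}  — dead — no transitions
rest 'bdced' ignored (set empty)
end set {} — state 1 not in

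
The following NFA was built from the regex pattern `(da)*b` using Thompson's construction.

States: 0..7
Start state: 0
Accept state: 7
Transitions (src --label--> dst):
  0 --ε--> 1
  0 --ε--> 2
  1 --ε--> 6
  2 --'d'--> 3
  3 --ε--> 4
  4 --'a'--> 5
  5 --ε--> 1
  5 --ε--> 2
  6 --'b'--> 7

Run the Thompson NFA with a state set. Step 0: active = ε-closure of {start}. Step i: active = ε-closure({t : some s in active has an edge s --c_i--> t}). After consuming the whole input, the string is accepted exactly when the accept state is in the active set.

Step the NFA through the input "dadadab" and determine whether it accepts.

Answer: ACCEPT

Steps:
initial (ε-close {0}): {0,1,2,6}
'd' @ 1: {3,4}
'a' @ 2: {1,2,5,6}
'd' @ 3: {3,4}
'a' @ 4: {1,2,5,6}
'd' @ 5: {3,4}
'a' @ 6: {1,2,5,6}
'b' @ 7: {7}  ✓accept
after full input: {7}  (accept=7 in)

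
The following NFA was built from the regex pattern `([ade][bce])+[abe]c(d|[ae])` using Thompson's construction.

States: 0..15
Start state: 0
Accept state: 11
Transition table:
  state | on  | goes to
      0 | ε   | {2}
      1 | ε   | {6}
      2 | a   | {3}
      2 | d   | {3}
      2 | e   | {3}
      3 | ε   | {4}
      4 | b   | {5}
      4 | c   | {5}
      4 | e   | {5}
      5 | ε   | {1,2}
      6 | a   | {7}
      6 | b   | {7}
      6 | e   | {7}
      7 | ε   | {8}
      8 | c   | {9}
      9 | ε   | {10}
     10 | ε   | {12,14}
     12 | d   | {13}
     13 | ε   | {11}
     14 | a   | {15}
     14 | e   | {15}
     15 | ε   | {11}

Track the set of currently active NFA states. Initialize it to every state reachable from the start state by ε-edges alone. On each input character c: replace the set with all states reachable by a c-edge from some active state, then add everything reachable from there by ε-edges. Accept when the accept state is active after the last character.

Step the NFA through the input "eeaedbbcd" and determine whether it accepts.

Answer: ACCEPT

Trace:
initial (ε-close {0}): {0,2}
'e' @ 1: {3,4}
'e' @ 2: {1,2,5,6}
'a' @ 3: {3,4,7,8}
'e' @ 4: {1,2,5,6}
'd' @ 5: {3,4}
'b' @ 6: {1,2,5,6}
'b' @ 7: {7,8}
'c' @ 8: {9,10,12,14}
'd' @ 9: {11,13}  [accepting]
final: {11,13}; accept 11 in set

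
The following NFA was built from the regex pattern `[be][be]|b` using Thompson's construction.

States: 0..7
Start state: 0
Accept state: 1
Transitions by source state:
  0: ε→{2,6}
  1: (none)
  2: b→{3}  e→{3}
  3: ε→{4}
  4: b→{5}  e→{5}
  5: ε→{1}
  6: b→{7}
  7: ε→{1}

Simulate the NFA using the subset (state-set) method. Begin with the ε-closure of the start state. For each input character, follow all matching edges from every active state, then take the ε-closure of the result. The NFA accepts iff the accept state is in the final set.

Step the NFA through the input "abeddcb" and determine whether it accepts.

Answer: REJECT

Derivation:
start: ε-closure({0}) = {0,2,6}
'a' @ 1: {}  — state set empty
rest 'beddcb' ignored (set empty)
end set {} — state 1 not in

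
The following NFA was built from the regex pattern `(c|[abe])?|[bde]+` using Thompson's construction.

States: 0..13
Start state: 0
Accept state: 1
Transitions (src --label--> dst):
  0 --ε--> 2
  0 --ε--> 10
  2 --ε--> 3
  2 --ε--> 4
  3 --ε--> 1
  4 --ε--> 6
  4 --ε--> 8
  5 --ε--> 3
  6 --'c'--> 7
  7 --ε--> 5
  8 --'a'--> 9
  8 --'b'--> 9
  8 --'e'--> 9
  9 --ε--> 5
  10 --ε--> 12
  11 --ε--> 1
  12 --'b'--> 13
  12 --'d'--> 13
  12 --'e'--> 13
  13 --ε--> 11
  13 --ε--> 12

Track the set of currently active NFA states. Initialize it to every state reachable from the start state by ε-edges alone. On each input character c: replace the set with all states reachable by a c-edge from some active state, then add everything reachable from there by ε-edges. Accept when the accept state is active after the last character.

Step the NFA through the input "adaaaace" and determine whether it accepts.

S₀ = ε-closure({0}) = {0,1,2,3,4,6,8,10,12}
'a' @ 1: {1,3,5,9}  ✓accept
'd' @ 2: {}  — no active states
rest 'aaaace' ignored (set empty)
final: {}; accept 1 not in set

Answer: REJECT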